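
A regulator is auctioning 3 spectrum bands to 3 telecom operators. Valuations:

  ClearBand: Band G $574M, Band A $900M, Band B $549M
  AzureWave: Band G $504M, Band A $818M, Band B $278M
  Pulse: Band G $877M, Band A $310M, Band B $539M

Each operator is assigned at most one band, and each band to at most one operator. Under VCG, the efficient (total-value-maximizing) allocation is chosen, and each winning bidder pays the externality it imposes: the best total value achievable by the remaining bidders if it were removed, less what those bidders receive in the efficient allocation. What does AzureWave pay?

AzureWave pays $351M.

Efficient allocation: ClearBand→Band B ($549M), AzureWave→Band A ($818M), Pulse→Band G ($877M); total welfare W = $2244M.
AzureWave receives Band A at value $818M, so the others get W − 818 = $1426M.
Without AzureWave: best allocation of the remaining 2 bidders over all 3 bands is ClearBand→Band A ($900M), Pulse→Band G ($877M), total $1777M.
VCG payment = (others' best without AzureWave) − (others' welfare with AzureWave) = 1777 − 1426 = $351M.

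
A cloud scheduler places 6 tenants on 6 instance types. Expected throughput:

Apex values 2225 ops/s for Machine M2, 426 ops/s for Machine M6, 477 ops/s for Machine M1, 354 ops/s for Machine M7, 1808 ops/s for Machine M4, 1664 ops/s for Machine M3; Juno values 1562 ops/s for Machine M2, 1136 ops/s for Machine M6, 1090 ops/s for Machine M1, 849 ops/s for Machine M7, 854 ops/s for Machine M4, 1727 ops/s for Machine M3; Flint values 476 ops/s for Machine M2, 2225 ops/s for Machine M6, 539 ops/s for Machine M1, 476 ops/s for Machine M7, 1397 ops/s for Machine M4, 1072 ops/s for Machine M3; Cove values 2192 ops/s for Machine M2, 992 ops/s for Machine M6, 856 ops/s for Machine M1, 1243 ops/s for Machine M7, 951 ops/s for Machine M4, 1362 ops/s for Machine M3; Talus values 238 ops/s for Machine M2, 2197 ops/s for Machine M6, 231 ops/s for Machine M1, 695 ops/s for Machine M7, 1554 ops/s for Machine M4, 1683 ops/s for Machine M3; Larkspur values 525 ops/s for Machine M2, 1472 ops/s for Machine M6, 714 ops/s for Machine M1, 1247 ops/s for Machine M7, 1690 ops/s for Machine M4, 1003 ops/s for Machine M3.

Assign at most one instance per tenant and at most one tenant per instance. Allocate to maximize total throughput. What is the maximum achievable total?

Optimal: Apex→Machine M4 (1808 ops/s), Juno→Machine M1 (1090 ops/s), Flint→Machine M6 (2225 ops/s), Cove→Machine M2 (2192 ops/s), Talus→Machine M3 (1683 ops/s), Larkspur→Machine M7 (1247 ops/s) — total 1808+1090+2225+2192+1683+1247 = 10245 ops/s.

Max total: 10245 ops/s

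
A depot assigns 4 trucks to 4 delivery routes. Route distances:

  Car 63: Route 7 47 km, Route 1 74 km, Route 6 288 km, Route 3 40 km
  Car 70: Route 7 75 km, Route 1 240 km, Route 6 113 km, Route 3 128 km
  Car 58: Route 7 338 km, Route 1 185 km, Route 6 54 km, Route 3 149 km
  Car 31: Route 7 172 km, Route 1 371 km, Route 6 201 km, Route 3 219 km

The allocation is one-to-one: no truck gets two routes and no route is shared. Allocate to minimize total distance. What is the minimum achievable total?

Minimum total: 422 km

Optimal: Car 63→Route 1 (74 km), Car 70→Route 7 (75 km), Car 58→Route 6 (54 km), Car 31→Route 3 (219 km) — total 74+75+54+219 = 422 km.
Min-entry greedy (repeatedly take the single cheapest remaining cell) gives 540 km, worse by 118.
Next-best assignment: Car 63→Route 1, Car 70→Route 3, Car 58→Route 6, Car 31→Route 7 = 428 km.
Swapping Car 31↔Car 58 (Car 31→Route 6 201 km, Car 58→Route 3 149 km) adds 77.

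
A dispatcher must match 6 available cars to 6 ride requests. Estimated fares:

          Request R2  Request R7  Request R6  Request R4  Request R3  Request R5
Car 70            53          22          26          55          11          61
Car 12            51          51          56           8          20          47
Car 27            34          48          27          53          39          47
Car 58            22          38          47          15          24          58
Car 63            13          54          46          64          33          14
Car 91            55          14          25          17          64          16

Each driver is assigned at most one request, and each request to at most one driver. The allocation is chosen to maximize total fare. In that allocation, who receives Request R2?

Car 70 receives Request R2.

Optimal: Car 70→Request R2 ($53), Car 12→Request R6 ($56), Car 27→Request R7 ($48), Car 58→Request R5 ($58), Car 63→Request R4 ($64), Car 91→Request R3 ($64) — total 53+56+48+58+64+64 = $343.
Column-greedy (each request in turn goes to its best remaining driver) gives $317, worse by 26.
Next-best assignment: Car 70→Request R2, Car 12→Request R6, Car 27→Request R4, Car 58→Request R5, Car 63→Request R7, Car 91→Request R3 = $338.
Checked against all permutations: $343 is optimal.
Car 70's own top request is Request R5 ($61), but forcing Car 70→Request R5 and reassigning the rest optimally gives only $335 — worse by 8.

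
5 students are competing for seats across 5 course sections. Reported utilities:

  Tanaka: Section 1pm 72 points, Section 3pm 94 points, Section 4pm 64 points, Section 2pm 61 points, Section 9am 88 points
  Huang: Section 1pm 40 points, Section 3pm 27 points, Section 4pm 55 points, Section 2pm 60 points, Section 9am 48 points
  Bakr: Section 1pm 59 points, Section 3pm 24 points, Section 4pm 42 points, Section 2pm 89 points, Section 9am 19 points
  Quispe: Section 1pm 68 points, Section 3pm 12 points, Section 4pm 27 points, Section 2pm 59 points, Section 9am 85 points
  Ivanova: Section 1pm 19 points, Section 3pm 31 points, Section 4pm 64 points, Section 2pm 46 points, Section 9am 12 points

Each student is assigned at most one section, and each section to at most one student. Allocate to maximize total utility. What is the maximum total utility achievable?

This is the linear assignment problem.
Optimal: Tanaka→Section 3pm (94 points), Huang→Section 1pm (40 points), Bakr→Section 2pm (89 points), Quispe→Section 9am (85 points), Ivanova→Section 4pm (64 points) — total 94+40+89+85+64 = 372 points.
Row-greedy (each student in turn takes its best remaining section) gives 362 points, worse by 10.
Swapping Tanaka↔Huang (Tanaka→Section 1pm 72 points, Huang→Section 3pm 27 points) loses 35.
No other one-to-one assignment exceeds 372 points.

Maximum total: 372 points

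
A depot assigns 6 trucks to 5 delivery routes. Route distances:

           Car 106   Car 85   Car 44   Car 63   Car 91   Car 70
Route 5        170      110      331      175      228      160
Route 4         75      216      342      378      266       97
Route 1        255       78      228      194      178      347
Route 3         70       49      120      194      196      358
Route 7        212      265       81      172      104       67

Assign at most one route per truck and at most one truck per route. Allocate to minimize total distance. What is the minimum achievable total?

Optimal: Car 63→Route 5 (175 km), Car 70→Route 4 (97 km), Car 85→Route 1 (78 km), Car 106→Route 3 (70 km), Car 44→Route 7 (81 km) — total 175+97+78+70+81 = 501 km.
Row-greedy (each truck in turn takes its cheapest remaining route) gives 670 km, worse by 169.
Next-best assignment: Car 63→Route 5, Car 106→Route 4, Car 85→Route 1, Car 44→Route 3, Car 70→Route 7 = 515 km.
No other one-to-one assignment undercuts 501 km.

Min total: 501 km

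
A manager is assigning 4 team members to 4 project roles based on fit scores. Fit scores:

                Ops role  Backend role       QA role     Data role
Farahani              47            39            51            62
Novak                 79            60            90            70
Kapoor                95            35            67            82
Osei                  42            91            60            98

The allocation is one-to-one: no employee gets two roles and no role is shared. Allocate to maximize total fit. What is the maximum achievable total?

Optimal: Farahani→Data role (62 pts), Novak→QA role (90 pts), Kapoor→Ops role (95 pts), Osei→Backend role (91 pts) — total 62+90+95+91 = 338 pts.
Max-entry greedy (repeatedly take the single best remaining cell) gives 322 pts, worse by 16.
Next-best assignment: Farahani→Backend role, Novak→QA role, Kapoor→Ops role, Osei→Data role = 322 pts.
Every other assignment is strictly worse.

Maximum total: 338 pts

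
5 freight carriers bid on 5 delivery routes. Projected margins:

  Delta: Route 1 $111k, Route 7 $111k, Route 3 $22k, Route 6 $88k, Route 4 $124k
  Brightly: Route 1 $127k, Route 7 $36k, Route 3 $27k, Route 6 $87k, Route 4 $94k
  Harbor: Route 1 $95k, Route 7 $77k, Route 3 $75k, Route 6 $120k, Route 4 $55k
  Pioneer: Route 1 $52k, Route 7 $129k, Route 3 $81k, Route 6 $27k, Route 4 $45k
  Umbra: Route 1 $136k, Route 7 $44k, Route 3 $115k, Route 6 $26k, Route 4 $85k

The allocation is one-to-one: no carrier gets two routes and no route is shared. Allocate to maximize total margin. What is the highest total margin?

Max total: $615k

This is a one-to-one assignment (maximum-weight bipartite matching).
Optimal: Delta→Route 4 ($124k), Brightly→Route 1 ($127k), Harbor→Route 6 ($120k), Pioneer→Route 7 ($129k), Umbra→Route 3 ($115k) — total 124+127+120+129+115 = $615k.
Max-entry greedy (repeatedly take the single best remaining cell) gives $536k, worse by 79.
Next-best assignment: Delta→Route 1, Brightly→Route 4, Harbor→Route 6, Pioneer→Route 7, Umbra→Route 3 = $569k.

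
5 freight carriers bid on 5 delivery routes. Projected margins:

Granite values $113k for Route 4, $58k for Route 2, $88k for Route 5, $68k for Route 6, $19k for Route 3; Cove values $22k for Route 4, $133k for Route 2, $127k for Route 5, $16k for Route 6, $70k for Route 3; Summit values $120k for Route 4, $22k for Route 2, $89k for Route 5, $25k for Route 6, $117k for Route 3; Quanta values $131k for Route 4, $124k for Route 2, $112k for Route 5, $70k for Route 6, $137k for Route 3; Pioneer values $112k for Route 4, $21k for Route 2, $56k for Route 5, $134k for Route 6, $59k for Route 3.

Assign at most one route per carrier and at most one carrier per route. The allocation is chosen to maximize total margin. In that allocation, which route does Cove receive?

Optimal: Granite→Route 4 ($113k), Cove→Route 5 ($127k), Summit→Route 3 ($117k), Quanta→Route 2 ($124k), Pioneer→Route 6 ($134k) — total 113+127+117+124+134 = $615k.
Row-greedy (each carrier in turn takes its best remaining route) gives $609k, worse by 6.
Cove's own top route is Route 2 ($133k), but forcing Cove→Route 2 and reassigning the rest optimally gives only $612k — worse by 3.

Cove receives Route 5.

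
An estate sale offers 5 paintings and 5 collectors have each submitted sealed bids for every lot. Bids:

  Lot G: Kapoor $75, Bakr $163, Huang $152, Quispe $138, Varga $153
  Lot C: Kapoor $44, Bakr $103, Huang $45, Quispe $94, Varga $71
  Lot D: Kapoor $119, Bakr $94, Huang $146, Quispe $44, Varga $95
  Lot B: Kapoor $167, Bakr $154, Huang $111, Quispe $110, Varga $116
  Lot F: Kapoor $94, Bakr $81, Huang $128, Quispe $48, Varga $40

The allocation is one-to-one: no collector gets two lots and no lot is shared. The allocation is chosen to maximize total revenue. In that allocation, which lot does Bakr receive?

Optimal: Kapoor→Lot D ($119), Bakr→Lot B ($154), Huang→Lot F ($128), Quispe→Lot C ($94), Varga→Lot G ($153) — total 119+154+128+94+153 = $648.
Column-greedy (each lot in turn goes to its best remaining collector) gives $610, worse by 38.
No other one-to-one assignment exceeds $648.
Bakr's own top lot is Lot G ($163), but forcing Bakr→Lot G and reassigning the rest optimally gives only $647 — worse by 1.

Bakr receives Lot B.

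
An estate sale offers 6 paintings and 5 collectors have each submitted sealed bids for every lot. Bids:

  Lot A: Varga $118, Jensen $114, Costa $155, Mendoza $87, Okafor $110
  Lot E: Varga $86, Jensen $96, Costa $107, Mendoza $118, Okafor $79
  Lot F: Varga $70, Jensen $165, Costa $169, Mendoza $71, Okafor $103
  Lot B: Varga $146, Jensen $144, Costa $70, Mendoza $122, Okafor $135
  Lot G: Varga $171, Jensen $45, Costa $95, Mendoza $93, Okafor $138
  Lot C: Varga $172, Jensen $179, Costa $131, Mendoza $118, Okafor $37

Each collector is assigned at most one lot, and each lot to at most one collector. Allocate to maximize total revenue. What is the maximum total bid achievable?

Optimal: Varga→Lot G ($171), Jensen→Lot C ($179), Costa→Lot F ($169), Mendoza→Lot E ($118), Okafor→Lot B ($135) — total 171+179+169+118+135 = $772.
Row-greedy (each collector in turn takes its best remaining lot) gives $752, worse by 20.
Next-best assignment: Varga→Lot G, Jensen→Lot C, Costa→Lot A, Mendoza→Lot E, Okafor→Lot B = $758.

Maximum total: $772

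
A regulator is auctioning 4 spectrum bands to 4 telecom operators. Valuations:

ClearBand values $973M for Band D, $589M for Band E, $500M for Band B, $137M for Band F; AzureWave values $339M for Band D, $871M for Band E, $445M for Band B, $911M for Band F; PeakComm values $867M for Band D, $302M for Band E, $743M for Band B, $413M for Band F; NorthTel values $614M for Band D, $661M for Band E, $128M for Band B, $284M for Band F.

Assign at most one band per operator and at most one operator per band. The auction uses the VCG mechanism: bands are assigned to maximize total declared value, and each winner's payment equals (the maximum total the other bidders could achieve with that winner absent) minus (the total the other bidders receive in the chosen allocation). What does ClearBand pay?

Efficient allocation: ClearBand→Band D ($973M), AzureWave→Band F ($911M), PeakComm→Band B ($743M), NorthTel→Band E ($661M); total welfare W = $3288M.
ClearBand receives Band D at value $973M, so the others get W − 973 = $2315M.
Without ClearBand: best allocation of the remaining 3 bidders over all 4 bands is AzureWave→Band F ($911M), PeakComm→Band D ($867M), NorthTel→Band E ($661M), total $2439M.
VCG payment = (others' best without ClearBand) − (others' welfare with ClearBand) = 2439 − 2315 = $124M.

ClearBand pays $124M.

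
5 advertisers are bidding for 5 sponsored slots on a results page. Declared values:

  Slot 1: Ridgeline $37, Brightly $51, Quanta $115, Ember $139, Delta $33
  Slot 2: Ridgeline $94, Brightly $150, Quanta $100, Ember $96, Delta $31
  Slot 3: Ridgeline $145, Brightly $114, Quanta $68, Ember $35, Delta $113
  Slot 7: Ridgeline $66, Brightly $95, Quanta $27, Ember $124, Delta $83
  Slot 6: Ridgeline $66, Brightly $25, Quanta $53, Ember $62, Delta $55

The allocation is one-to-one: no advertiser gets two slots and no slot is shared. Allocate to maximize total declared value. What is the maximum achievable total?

Maximum total: $589

Treat this as an assignment problem: match each advertiser to one slot.
Optimal: Ridgeline→Slot 3 ($145), Brightly→Slot 2 ($150), Quanta→Slot 1 ($115), Ember→Slot 7 ($124), Delta→Slot 6 ($55) — total 145+150+115+124+55 = $589.
Max-entry greedy (repeatedly take the single best remaining cell) gives $570, worse by 19.
Every other assignment is strictly worse.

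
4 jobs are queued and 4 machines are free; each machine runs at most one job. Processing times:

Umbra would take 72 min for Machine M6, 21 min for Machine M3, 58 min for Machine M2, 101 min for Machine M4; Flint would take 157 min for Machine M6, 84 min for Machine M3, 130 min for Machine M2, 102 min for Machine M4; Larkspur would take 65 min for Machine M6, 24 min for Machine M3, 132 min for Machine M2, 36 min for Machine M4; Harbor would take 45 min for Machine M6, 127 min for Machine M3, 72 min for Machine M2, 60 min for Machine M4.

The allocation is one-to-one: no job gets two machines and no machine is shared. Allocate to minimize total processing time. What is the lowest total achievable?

Treat this as an assignment problem: match each job to one machine.
Optimal: Umbra→Machine M2 (58 min), Flint→Machine M3 (84 min), Larkspur→Machine M4 (36 min), Harbor→Machine M6 (45 min) — total 58+84+36+45 = 223 min.
Next-best assignment: Umbra→Machine M2, Flint→Machine M4, Larkspur→Machine M3, Harbor→Machine M6 = 229 min.
Swapping Flint↔Larkspur (Flint→Machine M4 102 min, Larkspur→Machine M3 24 min) adds 6.
No other one-to-one assignment undercuts 223 min.

Min total: 223 min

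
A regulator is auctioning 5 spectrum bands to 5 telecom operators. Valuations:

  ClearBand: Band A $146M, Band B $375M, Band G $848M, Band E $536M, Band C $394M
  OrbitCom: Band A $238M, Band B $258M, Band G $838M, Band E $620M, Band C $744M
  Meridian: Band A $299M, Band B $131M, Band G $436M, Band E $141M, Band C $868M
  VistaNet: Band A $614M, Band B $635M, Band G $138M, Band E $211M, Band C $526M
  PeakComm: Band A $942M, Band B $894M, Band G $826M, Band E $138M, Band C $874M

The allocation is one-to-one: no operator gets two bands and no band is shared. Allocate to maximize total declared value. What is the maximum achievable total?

Optimal: ClearBand→Band G ($848M), OrbitCom→Band E ($620M), Meridian→Band C ($868M), VistaNet→Band B ($635M), PeakComm→Band A ($942M) — total 848+620+868+635+942 = $3913M.
Row-greedy (each operator in turn takes its best remaining band) gives $2664M, worse by 1249.
Swapping OrbitCom↔VistaNet (OrbitCom→Band B $258M, VistaNet→Band E $211M) loses 786.

Maximum total: $3913M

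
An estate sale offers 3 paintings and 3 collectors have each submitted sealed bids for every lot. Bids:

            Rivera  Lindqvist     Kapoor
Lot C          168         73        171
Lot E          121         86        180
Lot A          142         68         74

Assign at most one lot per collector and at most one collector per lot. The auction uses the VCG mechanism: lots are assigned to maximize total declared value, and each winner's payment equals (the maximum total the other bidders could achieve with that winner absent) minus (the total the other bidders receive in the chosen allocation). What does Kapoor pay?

Kapoor pays $18.

Efficient allocation: Rivera→Lot C ($168), Lindqvist→Lot A ($68), Kapoor→Lot E ($180); total welfare W = $416.
Kapoor receives Lot E at value $180, so the others get W − 180 = $236.
Without Kapoor: best allocation of the remaining 2 bidders over all 3 lots is Rivera→Lot C ($168), Lindqvist→Lot E ($86), total $254.
VCG payment = (others' best without Kapoor) − (others' welfare with Kapoor) = 254 − 236 = $18.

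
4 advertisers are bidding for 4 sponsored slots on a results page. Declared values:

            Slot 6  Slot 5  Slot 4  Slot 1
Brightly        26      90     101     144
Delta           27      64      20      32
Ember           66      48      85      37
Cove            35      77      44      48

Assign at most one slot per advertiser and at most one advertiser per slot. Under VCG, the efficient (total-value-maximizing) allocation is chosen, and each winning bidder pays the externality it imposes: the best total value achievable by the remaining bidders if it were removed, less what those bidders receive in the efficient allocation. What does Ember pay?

Ember pays $4.

Efficient allocation: Brightly→Slot 1 ($144), Delta→Slot 6 ($27), Ember→Slot 4 ($85), Cove→Slot 5 ($77); total welfare W = $333.
Ember receives Slot 4 at value $85, so the others get W − 85 = $248.
Without Ember: best allocation of the remaining 3 bidders over all 4 slots is Brightly→Slot 1 ($144), Delta→Slot 5 ($64), Cove→Slot 4 ($44), total $252.
VCG payment = (others' best without Ember) − (others' welfare with Ember) = 252 − 248 = $4.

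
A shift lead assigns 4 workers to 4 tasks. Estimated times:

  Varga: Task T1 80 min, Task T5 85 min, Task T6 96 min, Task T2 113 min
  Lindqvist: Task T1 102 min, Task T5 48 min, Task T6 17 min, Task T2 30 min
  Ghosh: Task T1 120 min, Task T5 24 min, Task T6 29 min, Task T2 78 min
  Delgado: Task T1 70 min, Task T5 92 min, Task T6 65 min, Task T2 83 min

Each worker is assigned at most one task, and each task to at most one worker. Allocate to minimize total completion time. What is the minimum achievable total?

Min total: 199 min

Optimal: Varga→Task T1 (80 min), Lindqvist→Task T2 (30 min), Ghosh→Task T5 (24 min), Delgado→Task T6 (65 min) — total 80+30+24+65 = 199 min.
Column-greedy (each task in turn goes to its cheapest remaining worker) gives 224 min, worse by 25.
Next-best assignment: Varga→Task T1, Lindqvist→Task T6, Ghosh→Task T5, Delgado→Task T2 = 204 min.
Swapping Ghosh↔Varga (Ghosh→Task T1 120 min, Varga→Task T5 85 min) adds 101.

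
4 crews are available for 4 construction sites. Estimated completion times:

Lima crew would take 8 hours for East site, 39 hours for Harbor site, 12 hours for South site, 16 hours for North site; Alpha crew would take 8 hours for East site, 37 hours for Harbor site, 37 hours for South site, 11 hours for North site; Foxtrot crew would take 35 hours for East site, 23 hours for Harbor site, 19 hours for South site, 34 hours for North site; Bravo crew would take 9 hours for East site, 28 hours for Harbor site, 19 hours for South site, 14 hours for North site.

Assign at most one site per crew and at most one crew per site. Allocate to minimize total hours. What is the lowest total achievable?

Optimal: Lima crew→South site (12 hours), Alpha crew→North site (11 hours), Foxtrot crew→Harbor site (23 hours), Bravo crew→East site (9 hours) — total 12+11+23+9 = 55 hours.
Column-greedy (each site in turn goes to its cheapest remaining crew) gives 61 hours, worse by 6.
Next-best assignment: Lima crew→South site, Alpha crew→East site, Foxtrot crew→Harbor site, Bravo crew→North site = 57 hours.
Every other assignment is strictly worse.

Min total: 55 hours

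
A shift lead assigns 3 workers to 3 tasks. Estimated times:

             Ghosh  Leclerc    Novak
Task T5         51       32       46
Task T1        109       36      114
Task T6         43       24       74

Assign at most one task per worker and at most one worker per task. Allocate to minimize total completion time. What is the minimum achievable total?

Optimal: Ghosh→Task T6 (43 min), Leclerc→Task T1 (36 min), Novak→Task T5 (46 min) — total 43+36+46 = 125 min.

Minimum total: 125 min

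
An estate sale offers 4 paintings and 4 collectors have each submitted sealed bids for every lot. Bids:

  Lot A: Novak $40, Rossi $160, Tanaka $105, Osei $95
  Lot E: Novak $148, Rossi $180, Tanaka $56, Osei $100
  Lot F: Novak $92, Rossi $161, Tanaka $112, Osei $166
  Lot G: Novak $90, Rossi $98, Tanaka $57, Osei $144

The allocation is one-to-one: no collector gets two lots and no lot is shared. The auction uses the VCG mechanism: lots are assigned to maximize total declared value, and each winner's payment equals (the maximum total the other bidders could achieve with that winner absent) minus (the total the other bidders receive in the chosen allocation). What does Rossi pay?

Rossi pays $15.

Efficient allocation: Novak→Lot E ($148), Rossi→Lot A ($160), Tanaka→Lot F ($112), Osei→Lot G ($144); total welfare W = $564.
Rossi receives Lot A at value $160, so the others get W − 160 = $404.
Without Rossi: best allocation of the remaining 3 bidders over all 4 lots is Novak→Lot E ($148), Tanaka→Lot A ($105), Osei→Lot F ($166), total $419.
VCG payment = (others' best without Rossi) − (others' welfare with Rossi) = 419 − 404 = $15.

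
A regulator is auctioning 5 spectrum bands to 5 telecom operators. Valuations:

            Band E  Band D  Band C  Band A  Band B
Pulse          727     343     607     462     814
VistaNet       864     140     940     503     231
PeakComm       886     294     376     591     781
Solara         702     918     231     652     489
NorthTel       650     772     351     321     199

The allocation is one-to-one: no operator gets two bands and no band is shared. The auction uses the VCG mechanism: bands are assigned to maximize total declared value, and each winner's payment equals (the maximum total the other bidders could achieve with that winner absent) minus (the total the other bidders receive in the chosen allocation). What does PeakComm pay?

PeakComm pays $144M.

Efficient allocation: Pulse→Band B ($814M), VistaNet→Band C ($940M), PeakComm→Band E ($886M), Solara→Band A ($652M), NorthTel→Band D ($772M); total welfare W = $4064M.
PeakComm receives Band E at value $886M, so the others get W − 886 = $3178M.
Without PeakComm: best allocation of the remaining 4 bidders over all 5 bands is Pulse→Band B ($814M), VistaNet→Band C ($940M), Solara→Band D ($918M), NorthTel→Band E ($650M), total $3322M.
VCG payment = (others' best without PeakComm) − (others' welfare with PeakComm) = 3322 − 3178 = $144M.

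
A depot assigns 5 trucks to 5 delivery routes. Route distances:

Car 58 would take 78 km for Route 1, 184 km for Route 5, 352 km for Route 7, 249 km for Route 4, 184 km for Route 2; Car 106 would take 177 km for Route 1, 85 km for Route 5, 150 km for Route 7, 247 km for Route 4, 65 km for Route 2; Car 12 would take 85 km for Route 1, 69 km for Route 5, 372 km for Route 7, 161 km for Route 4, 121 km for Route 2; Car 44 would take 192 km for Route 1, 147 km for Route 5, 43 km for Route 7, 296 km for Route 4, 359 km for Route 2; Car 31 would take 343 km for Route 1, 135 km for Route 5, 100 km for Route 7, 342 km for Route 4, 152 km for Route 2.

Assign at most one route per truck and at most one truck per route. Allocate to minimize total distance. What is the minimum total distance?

Optimal: Car 58→Route 1 (78 km), Car 106→Route 2 (65 km), Car 12→Route 4 (161 km), Car 44→Route 7 (43 km), Car 31→Route 5 (135 km) — total 78+65+161+43+135 = 482 km.
Row-greedy (each truck in turn takes its cheapest remaining route) gives 597 km, worse by 115.
No other one-to-one assignment undercuts 482 km.

Minimum total: 482 km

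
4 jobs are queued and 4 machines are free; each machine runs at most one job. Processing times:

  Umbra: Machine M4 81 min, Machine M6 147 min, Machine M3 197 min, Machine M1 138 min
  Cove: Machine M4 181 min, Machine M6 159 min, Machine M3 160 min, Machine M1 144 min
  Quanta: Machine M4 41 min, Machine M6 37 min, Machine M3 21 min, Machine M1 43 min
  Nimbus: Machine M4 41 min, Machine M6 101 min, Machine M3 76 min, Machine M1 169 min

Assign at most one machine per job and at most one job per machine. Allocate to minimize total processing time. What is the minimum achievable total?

Optimal: Umbra→Machine M4 (81 min), Cove→Machine M1 (144 min), Quanta→Machine M6 (37 min), Nimbus→Machine M3 (76 min) — total 81+144+37+76 = 338 min.
Row-greedy (each job in turn takes its cheapest remaining machine) gives 347 min, worse by 9.
Next-best assignment: Umbra→Machine M4, Cove→Machine M1, Quanta→Machine M3, Nimbus→Machine M6 = 347 min.

Minimum total: 338 min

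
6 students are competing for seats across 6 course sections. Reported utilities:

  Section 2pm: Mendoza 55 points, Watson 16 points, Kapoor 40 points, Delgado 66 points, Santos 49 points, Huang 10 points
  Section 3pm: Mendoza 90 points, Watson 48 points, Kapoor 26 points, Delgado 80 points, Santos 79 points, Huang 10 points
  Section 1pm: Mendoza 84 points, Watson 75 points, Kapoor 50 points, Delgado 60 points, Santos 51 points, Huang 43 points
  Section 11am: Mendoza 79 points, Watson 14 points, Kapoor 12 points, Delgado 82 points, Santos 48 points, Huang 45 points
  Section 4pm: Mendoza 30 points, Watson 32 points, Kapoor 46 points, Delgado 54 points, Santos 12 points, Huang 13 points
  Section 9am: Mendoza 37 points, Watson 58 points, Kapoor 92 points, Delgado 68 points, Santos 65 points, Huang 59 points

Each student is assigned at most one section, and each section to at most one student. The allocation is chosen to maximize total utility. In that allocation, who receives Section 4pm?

Optimal: Mendoza→Section 3pm (90 points), Watson→Section 1pm (75 points), Kapoor→Section 9am (92 points), Delgado→Section 4pm (54 points), Santos→Section 2pm (49 points), Huang→Section 11am (45 points) — total 90+75+92+54+49+45 = 405 points.
Delgado's own top section is Section 11am (82 points), but forcing Delgado→Section 11am and reassigning the rest optimally gives only 401 points — worse by 4.

Delgado receives Section 4pm.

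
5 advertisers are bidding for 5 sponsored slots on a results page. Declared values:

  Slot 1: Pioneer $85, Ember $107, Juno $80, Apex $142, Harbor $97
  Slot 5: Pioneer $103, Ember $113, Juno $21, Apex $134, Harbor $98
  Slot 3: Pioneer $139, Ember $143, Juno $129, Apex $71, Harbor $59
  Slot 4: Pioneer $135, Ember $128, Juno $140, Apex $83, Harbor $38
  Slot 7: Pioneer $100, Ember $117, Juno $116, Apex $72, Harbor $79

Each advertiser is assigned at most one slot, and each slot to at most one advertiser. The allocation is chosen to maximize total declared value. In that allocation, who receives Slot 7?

Optimal: Pioneer→Slot 3 ($139), Ember→Slot 7 ($117), Juno→Slot 4 ($140), Apex→Slot 1 ($142), Harbor→Slot 5 ($98) — total 139+117+140+142+98 = $636.
Row-greedy (each advertiser in turn takes its best remaining slot) gives $623, worse by 13.
Next-best assignment: Pioneer→Slot 4, Ember→Slot 3, Juno→Slot 7, Apex→Slot 1, Harbor→Slot 5 = $634.
Ember's own top slot is Slot 3 ($143), but forcing Ember→Slot 3 and reassigning the rest optimally gives only $634 — worse by 2.

Ember receives Slot 7.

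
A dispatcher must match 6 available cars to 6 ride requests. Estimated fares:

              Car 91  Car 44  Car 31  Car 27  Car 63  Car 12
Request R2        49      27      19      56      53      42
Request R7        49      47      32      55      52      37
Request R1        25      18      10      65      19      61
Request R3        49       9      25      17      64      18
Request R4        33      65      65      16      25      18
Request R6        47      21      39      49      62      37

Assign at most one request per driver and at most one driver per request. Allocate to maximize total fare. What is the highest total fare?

Max total: $340

This is the linear assignment problem.
Optimal: Car 91→Request R3 ($49), Car 44→Request R7 ($47), Car 31→Request R4 ($65), Car 27→Request R2 ($56), Car 63→Request R6 ($62), Car 12→Request R1 ($61) — total 49+47+65+56+62+61 = $340.
Column-greedy (each request in turn goes to its best remaining driver) gives $322, worse by 18.
Swapping Car 91↔Car 12 (Car 91→Request R1 $25, Car 12→Request R3 $18) loses 67.
Checked against all permutations: $340 is optimal.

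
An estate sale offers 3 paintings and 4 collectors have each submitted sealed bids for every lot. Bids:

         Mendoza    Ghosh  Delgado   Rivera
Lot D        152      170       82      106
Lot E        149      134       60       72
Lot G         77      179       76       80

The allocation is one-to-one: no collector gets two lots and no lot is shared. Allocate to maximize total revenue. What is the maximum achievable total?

Optimal: Rivera→Lot D ($106), Mendoza→Lot E ($149), Ghosh→Lot G ($179) — total 106+149+179 = $434.
Column-greedy (each lot in turn goes to its best remaining collector) gives $399, worse by 35.

Maximum total: $434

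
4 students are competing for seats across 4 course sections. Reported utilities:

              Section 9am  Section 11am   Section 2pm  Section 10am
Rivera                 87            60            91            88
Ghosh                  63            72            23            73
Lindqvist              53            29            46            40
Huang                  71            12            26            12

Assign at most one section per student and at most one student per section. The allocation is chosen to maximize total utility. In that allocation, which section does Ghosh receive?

Ghosh receives Section 11am.

Optimal: Rivera→Section 10am (88 points), Ghosh→Section 11am (72 points), Lindqvist→Section 2pm (46 points), Huang→Section 9am (71 points) — total 88+72+46+71 = 277 points.
Row-greedy (each student in turn takes its best remaining section) gives 229 points, worse by 48.
No other one-to-one assignment exceeds 277 points.
Ghosh's own top section is Section 10am (73 points), but forcing Ghosh→Section 10am and reassigning the rest optimally gives only 264 points — worse by 13.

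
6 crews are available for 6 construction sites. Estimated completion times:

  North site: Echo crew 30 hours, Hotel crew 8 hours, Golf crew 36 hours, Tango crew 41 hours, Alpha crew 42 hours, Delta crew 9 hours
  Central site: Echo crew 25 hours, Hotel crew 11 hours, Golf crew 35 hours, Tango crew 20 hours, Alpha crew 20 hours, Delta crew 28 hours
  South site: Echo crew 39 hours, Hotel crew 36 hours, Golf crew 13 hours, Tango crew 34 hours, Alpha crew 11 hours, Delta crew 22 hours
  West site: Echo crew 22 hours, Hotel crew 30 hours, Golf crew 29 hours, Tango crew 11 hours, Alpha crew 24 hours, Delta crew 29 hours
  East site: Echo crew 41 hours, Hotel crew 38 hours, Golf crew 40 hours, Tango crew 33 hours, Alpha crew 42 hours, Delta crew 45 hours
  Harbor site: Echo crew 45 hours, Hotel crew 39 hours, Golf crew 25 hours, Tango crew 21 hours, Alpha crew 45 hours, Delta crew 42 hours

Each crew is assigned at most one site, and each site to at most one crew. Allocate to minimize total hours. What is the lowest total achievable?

Minimum total: 108 hours

Optimal: Echo crew→East site (41 hours), Hotel crew→Central site (11 hours), Golf crew→Harbor site (25 hours), Tango crew→West site (11 hours), Alpha crew→South site (11 hours), Delta crew→North site (9 hours) — total 41+11+25+11+11+9 = 108 hours.
Column-greedy (each site in turn goes to its cheapest remaining crew) gives 143 hours, worse by 35.
Swapping Alpha crew↔Echo crew (Alpha crew→East site 42 hours, Echo crew→South site 39 hours) adds 29.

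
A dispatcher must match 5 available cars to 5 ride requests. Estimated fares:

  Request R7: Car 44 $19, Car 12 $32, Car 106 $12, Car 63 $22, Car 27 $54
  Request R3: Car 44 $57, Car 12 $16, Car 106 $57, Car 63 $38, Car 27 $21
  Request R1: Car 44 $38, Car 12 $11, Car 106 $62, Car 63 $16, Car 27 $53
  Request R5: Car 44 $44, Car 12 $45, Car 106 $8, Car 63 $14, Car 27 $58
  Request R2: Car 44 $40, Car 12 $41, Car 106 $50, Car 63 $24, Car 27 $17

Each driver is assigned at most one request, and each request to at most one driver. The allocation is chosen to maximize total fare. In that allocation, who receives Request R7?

Car 27 receives Request R7.

Treat this as an assignment problem: match each driver to one request.
Optimal: Car 44→Request R3 ($57), Car 12→Request R5 ($45), Car 106→Request R1 ($62), Car 63→Request R2 ($24), Car 27→Request R7 ($54) — total 57+45+62+24+54 = $242.
Max-entry greedy (repeatedly take the single best remaining cell) gives $240, worse by 2.
Next-best assignment: Car 44→Request R3, Car 12→Request R2, Car 106→Request R1, Car 63→Request R7, Car 27→Request R5 = $240.
Swapping Car 106↔Car 44 (Car 106→Request R3 $57, Car 44→Request R1 $38) loses 24.
Checked against all permutations: $242 is optimal.
Car 27's own top request is Request R5 ($58), but forcing Car 27→Request R5 and reassigning the rest optimally gives only $240 — worse by 2.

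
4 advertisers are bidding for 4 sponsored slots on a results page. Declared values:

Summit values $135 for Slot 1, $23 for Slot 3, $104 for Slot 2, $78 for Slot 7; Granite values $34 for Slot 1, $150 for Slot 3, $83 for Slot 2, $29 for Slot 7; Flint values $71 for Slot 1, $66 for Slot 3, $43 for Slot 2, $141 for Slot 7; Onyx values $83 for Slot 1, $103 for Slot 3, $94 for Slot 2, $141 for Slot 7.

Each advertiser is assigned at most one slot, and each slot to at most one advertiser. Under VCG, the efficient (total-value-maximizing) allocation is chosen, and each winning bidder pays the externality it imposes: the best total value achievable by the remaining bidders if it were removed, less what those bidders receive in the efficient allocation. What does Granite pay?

Efficient allocation: Summit→Slot 1 ($135), Granite→Slot 3 ($150), Flint→Slot 7 ($141), Onyx→Slot 2 ($94); total welfare W = $520.
Granite receives Slot 3 at value $150, so the others get W − 150 = $370.
Without Granite: best allocation of the remaining 3 bidders over all 4 slots is Summit→Slot 1 ($135), Flint→Slot 7 ($141), Onyx→Slot 3 ($103), total $379.
VCG payment = (others' best without Granite) − (others' welfare with Granite) = 379 − 370 = $9.

Granite pays $9.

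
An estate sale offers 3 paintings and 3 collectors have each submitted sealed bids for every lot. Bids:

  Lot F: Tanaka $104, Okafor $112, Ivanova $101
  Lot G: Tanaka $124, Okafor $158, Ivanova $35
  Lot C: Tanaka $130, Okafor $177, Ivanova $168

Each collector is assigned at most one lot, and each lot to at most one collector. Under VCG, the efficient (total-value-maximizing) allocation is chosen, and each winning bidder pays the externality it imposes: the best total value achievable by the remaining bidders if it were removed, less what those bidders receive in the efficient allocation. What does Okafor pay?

Efficient allocation: Tanaka→Lot F ($104), Okafor→Lot G ($158), Ivanova→Lot C ($168); total welfare W = $430.
Okafor receives Lot G at value $158, so the others get W − 158 = $272.
Without Okafor: best allocation of the remaining 2 bidders over all 3 lots is Tanaka→Lot G ($124), Ivanova→Lot C ($168), total $292.
VCG payment = (others' best without Okafor) − (others' welfare with Okafor) = 292 − 272 = $20.

Okafor pays $20.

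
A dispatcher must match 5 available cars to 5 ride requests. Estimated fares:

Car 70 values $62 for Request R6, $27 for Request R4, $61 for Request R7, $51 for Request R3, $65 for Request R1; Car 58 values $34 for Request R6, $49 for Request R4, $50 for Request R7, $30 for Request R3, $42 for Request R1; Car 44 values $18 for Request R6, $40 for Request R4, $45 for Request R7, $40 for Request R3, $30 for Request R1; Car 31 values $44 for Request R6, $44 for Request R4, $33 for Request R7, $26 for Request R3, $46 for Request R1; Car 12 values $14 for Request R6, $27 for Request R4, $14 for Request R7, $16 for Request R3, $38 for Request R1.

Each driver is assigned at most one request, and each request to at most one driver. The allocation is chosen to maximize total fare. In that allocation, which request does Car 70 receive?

Car 70 receives Request R6.

This is the linear assignment problem.
Optimal: Car 70→Request R6 ($62), Car 58→Request R7 ($50), Car 44→Request R3 ($40), Car 31→Request R4 ($44), Car 12→Request R1 ($38) — total 62+50+40+44+38 = $234.
Row-greedy (each driver in turn takes its best remaining request) gives $215, worse by 19.
No other one-to-one assignment exceeds $234.
Car 70's own top request is Request R1 ($65), but forcing Car 70→Request R1 and reassigning the rest optimally gives only $226 — worse by 8.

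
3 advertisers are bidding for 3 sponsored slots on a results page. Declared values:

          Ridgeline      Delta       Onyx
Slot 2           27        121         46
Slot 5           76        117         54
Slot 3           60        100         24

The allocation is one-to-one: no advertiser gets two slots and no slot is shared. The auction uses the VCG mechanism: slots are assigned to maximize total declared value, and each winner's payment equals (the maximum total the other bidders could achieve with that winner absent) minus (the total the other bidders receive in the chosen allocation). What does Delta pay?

Delta pays $8.

Efficient allocation: Ridgeline→Slot 3 ($60), Delta→Slot 2 ($121), Onyx→Slot 5 ($54); total welfare W = $235.
Delta receives Slot 2 at value $121, so the others get W − 121 = $114.
Without Delta: best allocation of the remaining 2 bidders over all 3 slots is Ridgeline→Slot 5 ($76), Onyx→Slot 2 ($46), total $122.
VCG payment = (others' best without Delta) − (others' welfare with Delta) = 122 − 114 = $8.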